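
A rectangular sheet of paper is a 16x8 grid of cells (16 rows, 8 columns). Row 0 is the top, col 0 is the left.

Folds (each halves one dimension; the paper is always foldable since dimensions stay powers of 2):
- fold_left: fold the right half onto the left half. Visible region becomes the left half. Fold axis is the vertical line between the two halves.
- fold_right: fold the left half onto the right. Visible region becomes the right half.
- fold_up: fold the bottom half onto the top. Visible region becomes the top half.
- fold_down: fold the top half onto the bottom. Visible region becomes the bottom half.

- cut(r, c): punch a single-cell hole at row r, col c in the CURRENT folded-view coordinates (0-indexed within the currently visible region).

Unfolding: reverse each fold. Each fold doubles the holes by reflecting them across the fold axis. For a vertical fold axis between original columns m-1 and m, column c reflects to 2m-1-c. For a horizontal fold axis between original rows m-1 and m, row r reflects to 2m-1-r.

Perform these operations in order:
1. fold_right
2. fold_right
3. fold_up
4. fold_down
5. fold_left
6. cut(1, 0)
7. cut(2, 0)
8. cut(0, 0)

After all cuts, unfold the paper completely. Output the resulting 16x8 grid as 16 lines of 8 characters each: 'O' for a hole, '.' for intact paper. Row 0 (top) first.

Answer: ........
OOOOOOOO
OOOOOOOO
OOOOOOOO
OOOOOOOO
OOOOOOOO
OOOOOOOO
........
........
OOOOOOOO
OOOOOOOO
OOOOOOOO
OOOOOOOO
OOOOOOOO
OOOOOOOO
........

Derivation:
Op 1 fold_right: fold axis v@4; visible region now rows[0,16) x cols[4,8) = 16x4
Op 2 fold_right: fold axis v@6; visible region now rows[0,16) x cols[6,8) = 16x2
Op 3 fold_up: fold axis h@8; visible region now rows[0,8) x cols[6,8) = 8x2
Op 4 fold_down: fold axis h@4; visible region now rows[4,8) x cols[6,8) = 4x2
Op 5 fold_left: fold axis v@7; visible region now rows[4,8) x cols[6,7) = 4x1
Op 6 cut(1, 0): punch at orig (5,6); cuts so far [(5, 6)]; region rows[4,8) x cols[6,7) = 4x1
Op 7 cut(2, 0): punch at orig (6,6); cuts so far [(5, 6), (6, 6)]; region rows[4,8) x cols[6,7) = 4x1
Op 8 cut(0, 0): punch at orig (4,6); cuts so far [(4, 6), (5, 6), (6, 6)]; region rows[4,8) x cols[6,7) = 4x1
Unfold 1 (reflect across v@7): 6 holes -> [(4, 6), (4, 7), (5, 6), (5, 7), (6, 6), (6, 7)]
Unfold 2 (reflect across h@4): 12 holes -> [(1, 6), (1, 7), (2, 6), (2, 7), (3, 6), (3, 7), (4, 6), (4, 7), (5, 6), (5, 7), (6, 6), (6, 7)]
Unfold 3 (reflect across h@8): 24 holes -> [(1, 6), (1, 7), (2, 6), (2, 7), (3, 6), (3, 7), (4, 6), (4, 7), (5, 6), (5, 7), (6, 6), (6, 7), (9, 6), (9, 7), (10, 6), (10, 7), (11, 6), (11, 7), (12, 6), (12, 7), (13, 6), (13, 7), (14, 6), (14, 7)]
Unfold 4 (reflect across v@6): 48 holes -> [(1, 4), (1, 5), (1, 6), (1, 7), (2, 4), (2, 5), (2, 6), (2, 7), (3, 4), (3, 5), (3, 6), (3, 7), (4, 4), (4, 5), (4, 6), (4, 7), (5, 4), (5, 5), (5, 6), (5, 7), (6, 4), (6, 5), (6, 6), (6, 7), (9, 4), (9, 5), (9, 6), (9, 7), (10, 4), (10, 5), (10, 6), (10, 7), (11, 4), (11, 5), (11, 6), (11, 7), (12, 4), (12, 5), (12, 6), (12, 7), (13, 4), (13, 5), (13, 6), (13, 7), (14, 4), (14, 5), (14, 6), (14, 7)]
Unfold 5 (reflect across v@4): 96 holes -> [(1, 0), (1, 1), (1, 2), (1, 3), (1, 4), (1, 5), (1, 6), (1, 7), (2, 0), (2, 1), (2, 2), (2, 3), (2, 4), (2, 5), (2, 6), (2, 7), (3, 0), (3, 1), (3, 2), (3, 3), (3, 4), (3, 5), (3, 6), (3, 7), (4, 0), (4, 1), (4, 2), (4, 3), (4, 4), (4, 5), (4, 6), (4, 7), (5, 0), (5, 1), (5, 2), (5, 3), (5, 4), (5, 5), (5, 6), (5, 7), (6, 0), (6, 1), (6, 2), (6, 3), (6, 4), (6, 5), (6, 6), (6, 7), (9, 0), (9, 1), (9, 2), (9, 3), (9, 4), (9, 5), (9, 6), (9, 7), (10, 0), (10, 1), (10, 2), (10, 3), (10, 4), (10, 5), (10, 6), (10, 7), (11, 0), (11, 1), (11, 2), (11, 3), (11, 4), (11, 5), (11, 6), (11, 7), (12, 0), (12, 1), (12, 2), (12, 3), (12, 4), (12, 5), (12, 6), (12, 7), (13, 0), (13, 1), (13, 2), (13, 3), (13, 4), (13, 5), (13, 6), (13, 7), (14, 0), (14, 1), (14, 2), (14, 3), (14, 4), (14, 5), (14, 6), (14, 7)]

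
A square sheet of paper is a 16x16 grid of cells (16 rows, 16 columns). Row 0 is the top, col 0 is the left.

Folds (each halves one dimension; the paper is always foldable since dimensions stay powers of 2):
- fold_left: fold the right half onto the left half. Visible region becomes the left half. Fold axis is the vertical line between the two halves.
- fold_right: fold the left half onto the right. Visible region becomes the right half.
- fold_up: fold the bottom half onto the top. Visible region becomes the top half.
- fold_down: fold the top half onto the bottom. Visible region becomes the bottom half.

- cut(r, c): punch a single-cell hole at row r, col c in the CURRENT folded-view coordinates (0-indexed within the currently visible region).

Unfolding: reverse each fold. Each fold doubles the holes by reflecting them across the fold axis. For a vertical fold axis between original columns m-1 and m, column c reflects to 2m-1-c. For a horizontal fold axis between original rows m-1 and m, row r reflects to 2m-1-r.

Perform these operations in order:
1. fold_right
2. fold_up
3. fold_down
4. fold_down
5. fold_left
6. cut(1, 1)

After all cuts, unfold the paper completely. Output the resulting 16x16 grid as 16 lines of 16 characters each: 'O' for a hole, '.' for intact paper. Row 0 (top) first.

Op 1 fold_right: fold axis v@8; visible region now rows[0,16) x cols[8,16) = 16x8
Op 2 fold_up: fold axis h@8; visible region now rows[0,8) x cols[8,16) = 8x8
Op 3 fold_down: fold axis h@4; visible region now rows[4,8) x cols[8,16) = 4x8
Op 4 fold_down: fold axis h@6; visible region now rows[6,8) x cols[8,16) = 2x8
Op 5 fold_left: fold axis v@12; visible region now rows[6,8) x cols[8,12) = 2x4
Op 6 cut(1, 1): punch at orig (7,9); cuts so far [(7, 9)]; region rows[6,8) x cols[8,12) = 2x4
Unfold 1 (reflect across v@12): 2 holes -> [(7, 9), (7, 14)]
Unfold 2 (reflect across h@6): 4 holes -> [(4, 9), (4, 14), (7, 9), (7, 14)]
Unfold 3 (reflect across h@4): 8 holes -> [(0, 9), (0, 14), (3, 9), (3, 14), (4, 9), (4, 14), (7, 9), (7, 14)]
Unfold 4 (reflect across h@8): 16 holes -> [(0, 9), (0, 14), (3, 9), (3, 14), (4, 9), (4, 14), (7, 9), (7, 14), (8, 9), (8, 14), (11, 9), (11, 14), (12, 9), (12, 14), (15, 9), (15, 14)]
Unfold 5 (reflect across v@8): 32 holes -> [(0, 1), (0, 6), (0, 9), (0, 14), (3, 1), (3, 6), (3, 9), (3, 14), (4, 1), (4, 6), (4, 9), (4, 14), (7, 1), (7, 6), (7, 9), (7, 14), (8, 1), (8, 6), (8, 9), (8, 14), (11, 1), (11, 6), (11, 9), (11, 14), (12, 1), (12, 6), (12, 9), (12, 14), (15, 1), (15, 6), (15, 9), (15, 14)]

Answer: .O....O..O....O.
................
................
.O....O..O....O.
.O....O..O....O.
................
................
.O....O..O....O.
.O....O..O....O.
................
................
.O....O..O....O.
.O....O..O....O.
................
................
.O....O..O....O.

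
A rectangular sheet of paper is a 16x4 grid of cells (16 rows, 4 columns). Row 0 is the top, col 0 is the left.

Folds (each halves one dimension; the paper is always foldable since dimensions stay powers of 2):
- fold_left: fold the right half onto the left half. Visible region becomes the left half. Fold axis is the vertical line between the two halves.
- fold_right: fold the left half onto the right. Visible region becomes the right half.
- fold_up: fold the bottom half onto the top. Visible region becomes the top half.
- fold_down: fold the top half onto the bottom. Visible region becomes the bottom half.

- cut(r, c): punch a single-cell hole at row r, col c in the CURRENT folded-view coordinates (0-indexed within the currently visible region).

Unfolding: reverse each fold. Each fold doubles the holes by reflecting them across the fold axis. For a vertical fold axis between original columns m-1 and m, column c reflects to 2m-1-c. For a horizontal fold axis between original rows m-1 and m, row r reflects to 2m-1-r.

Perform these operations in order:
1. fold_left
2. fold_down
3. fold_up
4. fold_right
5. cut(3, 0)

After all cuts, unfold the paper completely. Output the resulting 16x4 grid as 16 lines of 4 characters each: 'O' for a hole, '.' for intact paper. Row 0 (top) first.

Answer: ....
....
....
OOOO
OOOO
....
....
....
....
....
....
OOOO
OOOO
....
....
....

Derivation:
Op 1 fold_left: fold axis v@2; visible region now rows[0,16) x cols[0,2) = 16x2
Op 2 fold_down: fold axis h@8; visible region now rows[8,16) x cols[0,2) = 8x2
Op 3 fold_up: fold axis h@12; visible region now rows[8,12) x cols[0,2) = 4x2
Op 4 fold_right: fold axis v@1; visible region now rows[8,12) x cols[1,2) = 4x1
Op 5 cut(3, 0): punch at orig (11,1); cuts so far [(11, 1)]; region rows[8,12) x cols[1,2) = 4x1
Unfold 1 (reflect across v@1): 2 holes -> [(11, 0), (11, 1)]
Unfold 2 (reflect across h@12): 4 holes -> [(11, 0), (11, 1), (12, 0), (12, 1)]
Unfold 3 (reflect across h@8): 8 holes -> [(3, 0), (3, 1), (4, 0), (4, 1), (11, 0), (11, 1), (12, 0), (12, 1)]
Unfold 4 (reflect across v@2): 16 holes -> [(3, 0), (3, 1), (3, 2), (3, 3), (4, 0), (4, 1), (4, 2), (4, 3), (11, 0), (11, 1), (11, 2), (11, 3), (12, 0), (12, 1), (12, 2), (12, 3)]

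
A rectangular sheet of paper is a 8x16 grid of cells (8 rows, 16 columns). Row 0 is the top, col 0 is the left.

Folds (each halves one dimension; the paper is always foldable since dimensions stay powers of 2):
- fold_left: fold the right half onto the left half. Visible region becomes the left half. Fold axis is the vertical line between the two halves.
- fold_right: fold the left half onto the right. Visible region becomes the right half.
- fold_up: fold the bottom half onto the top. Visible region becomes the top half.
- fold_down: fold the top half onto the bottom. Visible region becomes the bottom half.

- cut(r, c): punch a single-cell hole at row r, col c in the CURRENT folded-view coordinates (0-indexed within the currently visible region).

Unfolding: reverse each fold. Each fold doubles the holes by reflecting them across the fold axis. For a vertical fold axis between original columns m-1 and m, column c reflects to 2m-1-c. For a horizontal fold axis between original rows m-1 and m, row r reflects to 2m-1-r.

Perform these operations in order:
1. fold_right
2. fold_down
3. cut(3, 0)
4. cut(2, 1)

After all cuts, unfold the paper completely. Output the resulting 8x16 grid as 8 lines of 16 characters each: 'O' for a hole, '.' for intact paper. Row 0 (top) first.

Op 1 fold_right: fold axis v@8; visible region now rows[0,8) x cols[8,16) = 8x8
Op 2 fold_down: fold axis h@4; visible region now rows[4,8) x cols[8,16) = 4x8
Op 3 cut(3, 0): punch at orig (7,8); cuts so far [(7, 8)]; region rows[4,8) x cols[8,16) = 4x8
Op 4 cut(2, 1): punch at orig (6,9); cuts so far [(6, 9), (7, 8)]; region rows[4,8) x cols[8,16) = 4x8
Unfold 1 (reflect across h@4): 4 holes -> [(0, 8), (1, 9), (6, 9), (7, 8)]
Unfold 2 (reflect across v@8): 8 holes -> [(0, 7), (0, 8), (1, 6), (1, 9), (6, 6), (6, 9), (7, 7), (7, 8)]

Answer: .......OO.......
......O..O......
................
................
................
................
......O..O......
.......OO.......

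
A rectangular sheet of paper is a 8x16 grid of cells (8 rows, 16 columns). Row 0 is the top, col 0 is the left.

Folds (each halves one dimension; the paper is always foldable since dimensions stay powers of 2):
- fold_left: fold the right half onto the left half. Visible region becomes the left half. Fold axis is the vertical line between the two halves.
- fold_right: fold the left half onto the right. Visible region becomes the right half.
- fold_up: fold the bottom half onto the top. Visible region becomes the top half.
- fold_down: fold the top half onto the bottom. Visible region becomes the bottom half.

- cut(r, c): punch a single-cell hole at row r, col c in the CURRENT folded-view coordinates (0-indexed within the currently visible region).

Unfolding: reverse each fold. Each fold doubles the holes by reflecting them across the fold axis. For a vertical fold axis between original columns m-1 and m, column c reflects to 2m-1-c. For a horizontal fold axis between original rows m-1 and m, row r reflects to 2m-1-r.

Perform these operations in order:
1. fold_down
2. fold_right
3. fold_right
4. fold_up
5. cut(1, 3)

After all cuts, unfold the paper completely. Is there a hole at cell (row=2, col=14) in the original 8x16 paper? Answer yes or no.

Answer: no

Derivation:
Op 1 fold_down: fold axis h@4; visible region now rows[4,8) x cols[0,16) = 4x16
Op 2 fold_right: fold axis v@8; visible region now rows[4,8) x cols[8,16) = 4x8
Op 3 fold_right: fold axis v@12; visible region now rows[4,8) x cols[12,16) = 4x4
Op 4 fold_up: fold axis h@6; visible region now rows[4,6) x cols[12,16) = 2x4
Op 5 cut(1, 3): punch at orig (5,15); cuts so far [(5, 15)]; region rows[4,6) x cols[12,16) = 2x4
Unfold 1 (reflect across h@6): 2 holes -> [(5, 15), (6, 15)]
Unfold 2 (reflect across v@12): 4 holes -> [(5, 8), (5, 15), (6, 8), (6, 15)]
Unfold 3 (reflect across v@8): 8 holes -> [(5, 0), (5, 7), (5, 8), (5, 15), (6, 0), (6, 7), (6, 8), (6, 15)]
Unfold 4 (reflect across h@4): 16 holes -> [(1, 0), (1, 7), (1, 8), (1, 15), (2, 0), (2, 7), (2, 8), (2, 15), (5, 0), (5, 7), (5, 8), (5, 15), (6, 0), (6, 7), (6, 8), (6, 15)]
Holes: [(1, 0), (1, 7), (1, 8), (1, 15), (2, 0), (2, 7), (2, 8), (2, 15), (5, 0), (5, 7), (5, 8), (5, 15), (6, 0), (6, 7), (6, 8), (6, 15)]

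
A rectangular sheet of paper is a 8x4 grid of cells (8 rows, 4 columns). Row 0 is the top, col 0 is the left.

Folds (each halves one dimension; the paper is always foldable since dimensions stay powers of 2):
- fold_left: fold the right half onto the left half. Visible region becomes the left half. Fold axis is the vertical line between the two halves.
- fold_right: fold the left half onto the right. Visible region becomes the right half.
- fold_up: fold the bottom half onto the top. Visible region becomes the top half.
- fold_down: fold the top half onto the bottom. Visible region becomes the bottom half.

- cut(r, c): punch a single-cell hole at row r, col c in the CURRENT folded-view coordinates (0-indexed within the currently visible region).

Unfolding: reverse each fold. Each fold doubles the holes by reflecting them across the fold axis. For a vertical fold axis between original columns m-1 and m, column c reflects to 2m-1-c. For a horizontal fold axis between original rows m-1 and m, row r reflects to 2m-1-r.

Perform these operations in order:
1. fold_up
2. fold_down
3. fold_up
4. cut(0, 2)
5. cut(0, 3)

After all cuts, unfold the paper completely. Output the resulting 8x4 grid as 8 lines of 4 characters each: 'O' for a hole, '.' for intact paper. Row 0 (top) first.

Op 1 fold_up: fold axis h@4; visible region now rows[0,4) x cols[0,4) = 4x4
Op 2 fold_down: fold axis h@2; visible region now rows[2,4) x cols[0,4) = 2x4
Op 3 fold_up: fold axis h@3; visible region now rows[2,3) x cols[0,4) = 1x4
Op 4 cut(0, 2): punch at orig (2,2); cuts so far [(2, 2)]; region rows[2,3) x cols[0,4) = 1x4
Op 5 cut(0, 3): punch at orig (2,3); cuts so far [(2, 2), (2, 3)]; region rows[2,3) x cols[0,4) = 1x4
Unfold 1 (reflect across h@3): 4 holes -> [(2, 2), (2, 3), (3, 2), (3, 3)]
Unfold 2 (reflect across h@2): 8 holes -> [(0, 2), (0, 3), (1, 2), (1, 3), (2, 2), (2, 3), (3, 2), (3, 3)]
Unfold 3 (reflect across h@4): 16 holes -> [(0, 2), (0, 3), (1, 2), (1, 3), (2, 2), (2, 3), (3, 2), (3, 3), (4, 2), (4, 3), (5, 2), (5, 3), (6, 2), (6, 3), (7, 2), (7, 3)]

Answer: ..OO
..OO
..OO
..OO
..OO
..OO
..OO
..OO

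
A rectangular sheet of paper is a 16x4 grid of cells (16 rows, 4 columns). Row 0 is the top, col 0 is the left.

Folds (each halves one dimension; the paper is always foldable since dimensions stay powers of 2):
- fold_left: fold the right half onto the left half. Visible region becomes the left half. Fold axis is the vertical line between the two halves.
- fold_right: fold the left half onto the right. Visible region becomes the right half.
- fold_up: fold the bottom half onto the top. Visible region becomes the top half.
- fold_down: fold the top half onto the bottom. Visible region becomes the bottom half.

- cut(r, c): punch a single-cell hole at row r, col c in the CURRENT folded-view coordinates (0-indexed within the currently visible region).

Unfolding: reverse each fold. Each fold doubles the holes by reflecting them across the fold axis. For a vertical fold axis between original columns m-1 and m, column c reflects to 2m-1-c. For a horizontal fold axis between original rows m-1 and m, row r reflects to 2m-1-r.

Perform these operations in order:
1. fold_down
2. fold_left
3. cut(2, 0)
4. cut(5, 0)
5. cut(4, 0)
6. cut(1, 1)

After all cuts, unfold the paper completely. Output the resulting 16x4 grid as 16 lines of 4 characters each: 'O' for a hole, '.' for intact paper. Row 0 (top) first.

Op 1 fold_down: fold axis h@8; visible region now rows[8,16) x cols[0,4) = 8x4
Op 2 fold_left: fold axis v@2; visible region now rows[8,16) x cols[0,2) = 8x2
Op 3 cut(2, 0): punch at orig (10,0); cuts so far [(10, 0)]; region rows[8,16) x cols[0,2) = 8x2
Op 4 cut(5, 0): punch at orig (13,0); cuts so far [(10, 0), (13, 0)]; region rows[8,16) x cols[0,2) = 8x2
Op 5 cut(4, 0): punch at orig (12,0); cuts so far [(10, 0), (12, 0), (13, 0)]; region rows[8,16) x cols[0,2) = 8x2
Op 6 cut(1, 1): punch at orig (9,1); cuts so far [(9, 1), (10, 0), (12, 0), (13, 0)]; region rows[8,16) x cols[0,2) = 8x2
Unfold 1 (reflect across v@2): 8 holes -> [(9, 1), (9, 2), (10, 0), (10, 3), (12, 0), (12, 3), (13, 0), (13, 3)]
Unfold 2 (reflect across h@8): 16 holes -> [(2, 0), (2, 3), (3, 0), (3, 3), (5, 0), (5, 3), (6, 1), (6, 2), (9, 1), (9, 2), (10, 0), (10, 3), (12, 0), (12, 3), (13, 0), (13, 3)]

Answer: ....
....
O..O
O..O
....
O..O
.OO.
....
....
.OO.
O..O
....
O..O
O..O
....
....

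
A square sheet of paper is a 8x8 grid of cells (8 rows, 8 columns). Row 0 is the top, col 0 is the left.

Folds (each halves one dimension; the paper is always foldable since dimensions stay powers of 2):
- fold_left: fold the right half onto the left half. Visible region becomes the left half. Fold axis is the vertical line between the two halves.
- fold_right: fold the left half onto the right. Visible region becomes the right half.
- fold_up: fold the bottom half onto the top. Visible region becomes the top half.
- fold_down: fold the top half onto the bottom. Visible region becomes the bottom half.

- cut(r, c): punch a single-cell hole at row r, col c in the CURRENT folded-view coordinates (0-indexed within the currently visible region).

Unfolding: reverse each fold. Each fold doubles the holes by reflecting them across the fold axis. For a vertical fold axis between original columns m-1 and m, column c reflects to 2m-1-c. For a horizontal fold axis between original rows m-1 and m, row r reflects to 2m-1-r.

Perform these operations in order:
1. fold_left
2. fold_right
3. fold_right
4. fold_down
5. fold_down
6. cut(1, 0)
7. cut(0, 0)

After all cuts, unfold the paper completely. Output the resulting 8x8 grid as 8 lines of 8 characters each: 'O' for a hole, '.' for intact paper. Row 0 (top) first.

Answer: OOOOOOOO
OOOOOOOO
OOOOOOOO
OOOOOOOO
OOOOOOOO
OOOOOOOO
OOOOOOOO
OOOOOOOO

Derivation:
Op 1 fold_left: fold axis v@4; visible region now rows[0,8) x cols[0,4) = 8x4
Op 2 fold_right: fold axis v@2; visible region now rows[0,8) x cols[2,4) = 8x2
Op 3 fold_right: fold axis v@3; visible region now rows[0,8) x cols[3,4) = 8x1
Op 4 fold_down: fold axis h@4; visible region now rows[4,8) x cols[3,4) = 4x1
Op 5 fold_down: fold axis h@6; visible region now rows[6,8) x cols[3,4) = 2x1
Op 6 cut(1, 0): punch at orig (7,3); cuts so far [(7, 3)]; region rows[6,8) x cols[3,4) = 2x1
Op 7 cut(0, 0): punch at orig (6,3); cuts so far [(6, 3), (7, 3)]; region rows[6,8) x cols[3,4) = 2x1
Unfold 1 (reflect across h@6): 4 holes -> [(4, 3), (5, 3), (6, 3), (7, 3)]
Unfold 2 (reflect across h@4): 8 holes -> [(0, 3), (1, 3), (2, 3), (3, 3), (4, 3), (5, 3), (6, 3), (7, 3)]
Unfold 3 (reflect across v@3): 16 holes -> [(0, 2), (0, 3), (1, 2), (1, 3), (2, 2), (2, 3), (3, 2), (3, 3), (4, 2), (4, 3), (5, 2), (5, 3), (6, 2), (6, 3), (7, 2), (7, 3)]
Unfold 4 (reflect across v@2): 32 holes -> [(0, 0), (0, 1), (0, 2), (0, 3), (1, 0), (1, 1), (1, 2), (1, 3), (2, 0), (2, 1), (2, 2), (2, 3), (3, 0), (3, 1), (3, 2), (3, 3), (4, 0), (4, 1), (4, 2), (4, 3), (5, 0), (5, 1), (5, 2), (5, 3), (6, 0), (6, 1), (6, 2), (6, 3), (7, 0), (7, 1), (7, 2), (7, 3)]
Unfold 5 (reflect across v@4): 64 holes -> [(0, 0), (0, 1), (0, 2), (0, 3), (0, 4), (0, 5), (0, 6), (0, 7), (1, 0), (1, 1), (1, 2), (1, 3), (1, 4), (1, 5), (1, 6), (1, 7), (2, 0), (2, 1), (2, 2), (2, 3), (2, 4), (2, 5), (2, 6), (2, 7), (3, 0), (3, 1), (3, 2), (3, 3), (3, 4), (3, 5), (3, 6), (3, 7), (4, 0), (4, 1), (4, 2), (4, 3), (4, 4), (4, 5), (4, 6), (4, 7), (5, 0), (5, 1), (5, 2), (5, 3), (5, 4), (5, 5), (5, 6), (5, 7), (6, 0), (6, 1), (6, 2), (6, 3), (6, 4), (6, 5), (6, 6), (6, 7), (7, 0), (7, 1), (7, 2), (7, 3), (7, 4), (7, 5), (7, 6), (7, 7)]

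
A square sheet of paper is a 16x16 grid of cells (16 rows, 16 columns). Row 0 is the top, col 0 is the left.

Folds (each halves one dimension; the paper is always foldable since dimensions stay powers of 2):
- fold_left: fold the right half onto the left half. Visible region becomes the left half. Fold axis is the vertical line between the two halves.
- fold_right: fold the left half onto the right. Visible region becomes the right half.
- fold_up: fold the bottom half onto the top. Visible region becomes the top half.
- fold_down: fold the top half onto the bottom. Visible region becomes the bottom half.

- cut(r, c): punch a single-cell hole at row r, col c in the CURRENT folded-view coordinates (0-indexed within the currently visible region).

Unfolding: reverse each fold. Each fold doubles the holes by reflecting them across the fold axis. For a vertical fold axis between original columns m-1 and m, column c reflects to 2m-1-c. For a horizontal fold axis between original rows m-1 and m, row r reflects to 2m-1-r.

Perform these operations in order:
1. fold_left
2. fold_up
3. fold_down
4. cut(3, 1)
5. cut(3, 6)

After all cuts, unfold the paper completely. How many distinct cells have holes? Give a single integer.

Answer: 16

Derivation:
Op 1 fold_left: fold axis v@8; visible region now rows[0,16) x cols[0,8) = 16x8
Op 2 fold_up: fold axis h@8; visible region now rows[0,8) x cols[0,8) = 8x8
Op 3 fold_down: fold axis h@4; visible region now rows[4,8) x cols[0,8) = 4x8
Op 4 cut(3, 1): punch at orig (7,1); cuts so far [(7, 1)]; region rows[4,8) x cols[0,8) = 4x8
Op 5 cut(3, 6): punch at orig (7,6); cuts so far [(7, 1), (7, 6)]; region rows[4,8) x cols[0,8) = 4x8
Unfold 1 (reflect across h@4): 4 holes -> [(0, 1), (0, 6), (7, 1), (7, 6)]
Unfold 2 (reflect across h@8): 8 holes -> [(0, 1), (0, 6), (7, 1), (7, 6), (8, 1), (8, 6), (15, 1), (15, 6)]
Unfold 3 (reflect across v@8): 16 holes -> [(0, 1), (0, 6), (0, 9), (0, 14), (7, 1), (7, 6), (7, 9), (7, 14), (8, 1), (8, 6), (8, 9), (8, 14), (15, 1), (15, 6), (15, 9), (15, 14)]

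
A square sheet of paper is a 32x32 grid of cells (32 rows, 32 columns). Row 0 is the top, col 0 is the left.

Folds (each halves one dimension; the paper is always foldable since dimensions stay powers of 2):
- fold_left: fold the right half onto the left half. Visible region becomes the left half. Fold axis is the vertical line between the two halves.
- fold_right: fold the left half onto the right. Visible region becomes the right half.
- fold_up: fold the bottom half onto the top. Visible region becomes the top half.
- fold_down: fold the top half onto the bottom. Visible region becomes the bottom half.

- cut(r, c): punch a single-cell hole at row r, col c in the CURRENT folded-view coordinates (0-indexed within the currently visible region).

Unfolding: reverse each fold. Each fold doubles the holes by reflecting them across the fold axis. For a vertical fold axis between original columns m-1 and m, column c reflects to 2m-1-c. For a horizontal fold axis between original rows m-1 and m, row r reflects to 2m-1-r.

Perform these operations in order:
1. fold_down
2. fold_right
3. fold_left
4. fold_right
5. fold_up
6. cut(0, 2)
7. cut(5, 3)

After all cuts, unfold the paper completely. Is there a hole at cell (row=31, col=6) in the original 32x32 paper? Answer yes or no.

Answer: yes

Derivation:
Op 1 fold_down: fold axis h@16; visible region now rows[16,32) x cols[0,32) = 16x32
Op 2 fold_right: fold axis v@16; visible region now rows[16,32) x cols[16,32) = 16x16
Op 3 fold_left: fold axis v@24; visible region now rows[16,32) x cols[16,24) = 16x8
Op 4 fold_right: fold axis v@20; visible region now rows[16,32) x cols[20,24) = 16x4
Op 5 fold_up: fold axis h@24; visible region now rows[16,24) x cols[20,24) = 8x4
Op 6 cut(0, 2): punch at orig (16,22); cuts so far [(16, 22)]; region rows[16,24) x cols[20,24) = 8x4
Op 7 cut(5, 3): punch at orig (21,23); cuts so far [(16, 22), (21, 23)]; region rows[16,24) x cols[20,24) = 8x4
Unfold 1 (reflect across h@24): 4 holes -> [(16, 22), (21, 23), (26, 23), (31, 22)]
Unfold 2 (reflect across v@20): 8 holes -> [(16, 17), (16, 22), (21, 16), (21, 23), (26, 16), (26, 23), (31, 17), (31, 22)]
Unfold 3 (reflect across v@24): 16 holes -> [(16, 17), (16, 22), (16, 25), (16, 30), (21, 16), (21, 23), (21, 24), (21, 31), (26, 16), (26, 23), (26, 24), (26, 31), (31, 17), (31, 22), (31, 25), (31, 30)]
Unfold 4 (reflect across v@16): 32 holes -> [(16, 1), (16, 6), (16, 9), (16, 14), (16, 17), (16, 22), (16, 25), (16, 30), (21, 0), (21, 7), (21, 8), (21, 15), (21, 16), (21, 23), (21, 24), (21, 31), (26, 0), (26, 7), (26, 8), (26, 15), (26, 16), (26, 23), (26, 24), (26, 31), (31, 1), (31, 6), (31, 9), (31, 14), (31, 17), (31, 22), (31, 25), (31, 30)]
Unfold 5 (reflect across h@16): 64 holes -> [(0, 1), (0, 6), (0, 9), (0, 14), (0, 17), (0, 22), (0, 25), (0, 30), (5, 0), (5, 7), (5, 8), (5, 15), (5, 16), (5, 23), (5, 24), (5, 31), (10, 0), (10, 7), (10, 8), (10, 15), (10, 16), (10, 23), (10, 24), (10, 31), (15, 1), (15, 6), (15, 9), (15, 14), (15, 17), (15, 22), (15, 25), (15, 30), (16, 1), (16, 6), (16, 9), (16, 14), (16, 17), (16, 22), (16, 25), (16, 30), (21, 0), (21, 7), (21, 8), (21, 15), (21, 16), (21, 23), (21, 24), (21, 31), (26, 0), (26, 7), (26, 8), (26, 15), (26, 16), (26, 23), (26, 24), (26, 31), (31, 1), (31, 6), (31, 9), (31, 14), (31, 17), (31, 22), (31, 25), (31, 30)]
Holes: [(0, 1), (0, 6), (0, 9), (0, 14), (0, 17), (0, 22), (0, 25), (0, 30), (5, 0), (5, 7), (5, 8), (5, 15), (5, 16), (5, 23), (5, 24), (5, 31), (10, 0), (10, 7), (10, 8), (10, 15), (10, 16), (10, 23), (10, 24), (10, 31), (15, 1), (15, 6), (15, 9), (15, 14), (15, 17), (15, 22), (15, 25), (15, 30), (16, 1), (16, 6), (16, 9), (16, 14), (16, 17), (16, 22), (16, 25), (16, 30), (21, 0), (21, 7), (21, 8), (21, 15), (21, 16), (21, 23), (21, 24), (21, 31), (26, 0), (26, 7), (26, 8), (26, 15), (26, 16), (26, 23), (26, 24), (26, 31), (31, 1), (31, 6), (31, 9), (31, 14), (31, 17), (31, 22), (31, 25), (31, 30)]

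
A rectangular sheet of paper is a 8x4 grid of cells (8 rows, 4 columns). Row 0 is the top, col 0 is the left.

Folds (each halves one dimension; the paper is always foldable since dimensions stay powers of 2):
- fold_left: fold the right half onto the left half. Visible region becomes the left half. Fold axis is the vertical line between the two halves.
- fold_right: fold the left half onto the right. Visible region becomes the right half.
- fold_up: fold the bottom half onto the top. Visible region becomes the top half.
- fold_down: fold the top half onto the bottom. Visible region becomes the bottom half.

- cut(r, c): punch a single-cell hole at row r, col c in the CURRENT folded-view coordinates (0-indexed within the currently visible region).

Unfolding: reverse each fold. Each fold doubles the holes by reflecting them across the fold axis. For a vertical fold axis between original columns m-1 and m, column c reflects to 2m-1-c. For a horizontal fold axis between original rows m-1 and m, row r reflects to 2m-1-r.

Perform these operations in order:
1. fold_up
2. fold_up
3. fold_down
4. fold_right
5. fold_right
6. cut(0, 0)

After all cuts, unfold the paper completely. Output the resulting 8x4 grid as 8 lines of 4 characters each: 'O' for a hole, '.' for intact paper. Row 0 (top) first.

Answer: OOOO
OOOO
OOOO
OOOO
OOOO
OOOO
OOOO
OOOO

Derivation:
Op 1 fold_up: fold axis h@4; visible region now rows[0,4) x cols[0,4) = 4x4
Op 2 fold_up: fold axis h@2; visible region now rows[0,2) x cols[0,4) = 2x4
Op 3 fold_down: fold axis h@1; visible region now rows[1,2) x cols[0,4) = 1x4
Op 4 fold_right: fold axis v@2; visible region now rows[1,2) x cols[2,4) = 1x2
Op 5 fold_right: fold axis v@3; visible region now rows[1,2) x cols[3,4) = 1x1
Op 6 cut(0, 0): punch at orig (1,3); cuts so far [(1, 3)]; region rows[1,2) x cols[3,4) = 1x1
Unfold 1 (reflect across v@3): 2 holes -> [(1, 2), (1, 3)]
Unfold 2 (reflect across v@2): 4 holes -> [(1, 0), (1, 1), (1, 2), (1, 3)]
Unfold 3 (reflect across h@1): 8 holes -> [(0, 0), (0, 1), (0, 2), (0, 3), (1, 0), (1, 1), (1, 2), (1, 3)]
Unfold 4 (reflect across h@2): 16 holes -> [(0, 0), (0, 1), (0, 2), (0, 3), (1, 0), (1, 1), (1, 2), (1, 3), (2, 0), (2, 1), (2, 2), (2, 3), (3, 0), (3, 1), (3, 2), (3, 3)]
Unfold 5 (reflect across h@4): 32 holes -> [(0, 0), (0, 1), (0, 2), (0, 3), (1, 0), (1, 1), (1, 2), (1, 3), (2, 0), (2, 1), (2, 2), (2, 3), (3, 0), (3, 1), (3, 2), (3, 3), (4, 0), (4, 1), (4, 2), (4, 3), (5, 0), (5, 1), (5, 2), (5, 3), (6, 0), (6, 1), (6, 2), (6, 3), (7, 0), (7, 1), (7, 2), (7, 3)]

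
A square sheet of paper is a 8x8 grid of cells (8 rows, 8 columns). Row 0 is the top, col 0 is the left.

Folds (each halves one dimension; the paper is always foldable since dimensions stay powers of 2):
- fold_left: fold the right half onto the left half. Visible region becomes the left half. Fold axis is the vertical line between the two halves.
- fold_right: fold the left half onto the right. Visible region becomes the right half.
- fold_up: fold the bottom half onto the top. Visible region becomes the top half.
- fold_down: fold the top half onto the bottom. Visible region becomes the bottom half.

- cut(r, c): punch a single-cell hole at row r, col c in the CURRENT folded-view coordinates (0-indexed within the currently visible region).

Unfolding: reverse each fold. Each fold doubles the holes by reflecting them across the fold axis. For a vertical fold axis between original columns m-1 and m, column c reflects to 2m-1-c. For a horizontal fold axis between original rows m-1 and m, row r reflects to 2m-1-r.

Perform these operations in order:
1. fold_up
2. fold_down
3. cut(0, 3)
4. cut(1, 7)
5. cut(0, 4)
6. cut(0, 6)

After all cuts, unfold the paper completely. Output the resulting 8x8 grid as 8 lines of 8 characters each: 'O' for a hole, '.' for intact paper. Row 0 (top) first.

Answer: .......O
...OO.O.
...OO.O.
.......O
.......O
...OO.O.
...OO.O.
.......O

Derivation:
Op 1 fold_up: fold axis h@4; visible region now rows[0,4) x cols[0,8) = 4x8
Op 2 fold_down: fold axis h@2; visible region now rows[2,4) x cols[0,8) = 2x8
Op 3 cut(0, 3): punch at orig (2,3); cuts so far [(2, 3)]; region rows[2,4) x cols[0,8) = 2x8
Op 4 cut(1, 7): punch at orig (3,7); cuts so far [(2, 3), (3, 7)]; region rows[2,4) x cols[0,8) = 2x8
Op 5 cut(0, 4): punch at orig (2,4); cuts so far [(2, 3), (2, 4), (3, 7)]; region rows[2,4) x cols[0,8) = 2x8
Op 6 cut(0, 6): punch at orig (2,6); cuts so far [(2, 3), (2, 4), (2, 6), (3, 7)]; region rows[2,4) x cols[0,8) = 2x8
Unfold 1 (reflect across h@2): 8 holes -> [(0, 7), (1, 3), (1, 4), (1, 6), (2, 3), (2, 4), (2, 6), (3, 7)]
Unfold 2 (reflect across h@4): 16 holes -> [(0, 7), (1, 3), (1, 4), (1, 6), (2, 3), (2, 4), (2, 6), (3, 7), (4, 7), (5, 3), (5, 4), (5, 6), (6, 3), (6, 4), (6, 6), (7, 7)]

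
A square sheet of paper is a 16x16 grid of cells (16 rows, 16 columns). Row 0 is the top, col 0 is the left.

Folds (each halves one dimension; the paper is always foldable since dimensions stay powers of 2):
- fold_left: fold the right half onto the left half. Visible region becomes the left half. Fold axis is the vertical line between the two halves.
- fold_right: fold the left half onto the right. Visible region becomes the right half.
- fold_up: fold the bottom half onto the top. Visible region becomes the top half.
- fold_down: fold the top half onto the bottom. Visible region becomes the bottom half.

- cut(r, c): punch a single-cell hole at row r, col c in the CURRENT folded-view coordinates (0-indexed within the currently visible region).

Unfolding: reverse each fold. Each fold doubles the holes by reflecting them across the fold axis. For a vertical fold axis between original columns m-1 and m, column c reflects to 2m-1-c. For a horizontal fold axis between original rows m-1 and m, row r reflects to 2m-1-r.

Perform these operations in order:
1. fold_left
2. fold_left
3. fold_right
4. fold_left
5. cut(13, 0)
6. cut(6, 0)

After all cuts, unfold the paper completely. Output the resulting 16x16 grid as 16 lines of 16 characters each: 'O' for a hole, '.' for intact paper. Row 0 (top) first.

Op 1 fold_left: fold axis v@8; visible region now rows[0,16) x cols[0,8) = 16x8
Op 2 fold_left: fold axis v@4; visible region now rows[0,16) x cols[0,4) = 16x4
Op 3 fold_right: fold axis v@2; visible region now rows[0,16) x cols[2,4) = 16x2
Op 4 fold_left: fold axis v@3; visible region now rows[0,16) x cols[2,3) = 16x1
Op 5 cut(13, 0): punch at orig (13,2); cuts so far [(13, 2)]; region rows[0,16) x cols[2,3) = 16x1
Op 6 cut(6, 0): punch at orig (6,2); cuts so far [(6, 2), (13, 2)]; region rows[0,16) x cols[2,3) = 16x1
Unfold 1 (reflect across v@3): 4 holes -> [(6, 2), (6, 3), (13, 2), (13, 3)]
Unfold 2 (reflect across v@2): 8 holes -> [(6, 0), (6, 1), (6, 2), (6, 3), (13, 0), (13, 1), (13, 2), (13, 3)]
Unfold 3 (reflect across v@4): 16 holes -> [(6, 0), (6, 1), (6, 2), (6, 3), (6, 4), (6, 5), (6, 6), (6, 7), (13, 0), (13, 1), (13, 2), (13, 3), (13, 4), (13, 5), (13, 6), (13, 7)]
Unfold 4 (reflect across v@8): 32 holes -> [(6, 0), (6, 1), (6, 2), (6, 3), (6, 4), (6, 5), (6, 6), (6, 7), (6, 8), (6, 9), (6, 10), (6, 11), (6, 12), (6, 13), (6, 14), (6, 15), (13, 0), (13, 1), (13, 2), (13, 3), (13, 4), (13, 5), (13, 6), (13, 7), (13, 8), (13, 9), (13, 10), (13, 11), (13, 12), (13, 13), (13, 14), (13, 15)]

Answer: ................
................
................
................
................
................
OOOOOOOOOOOOOOOO
................
................
................
................
................
................
OOOOOOOOOOOOOOOO
................
................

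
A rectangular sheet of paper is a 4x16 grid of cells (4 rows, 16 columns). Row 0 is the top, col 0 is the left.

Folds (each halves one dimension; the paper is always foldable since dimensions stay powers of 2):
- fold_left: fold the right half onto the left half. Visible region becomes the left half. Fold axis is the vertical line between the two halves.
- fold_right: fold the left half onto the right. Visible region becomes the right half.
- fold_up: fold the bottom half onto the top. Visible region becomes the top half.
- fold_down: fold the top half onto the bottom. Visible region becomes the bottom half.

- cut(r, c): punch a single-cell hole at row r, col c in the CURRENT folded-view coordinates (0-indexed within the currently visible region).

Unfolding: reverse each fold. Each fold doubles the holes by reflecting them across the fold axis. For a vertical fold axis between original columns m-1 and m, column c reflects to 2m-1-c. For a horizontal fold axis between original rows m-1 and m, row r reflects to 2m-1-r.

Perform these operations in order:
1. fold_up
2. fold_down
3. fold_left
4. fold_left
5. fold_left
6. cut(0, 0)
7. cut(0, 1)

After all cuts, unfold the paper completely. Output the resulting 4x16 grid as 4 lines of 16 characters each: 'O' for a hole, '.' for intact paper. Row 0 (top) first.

Answer: OOOOOOOOOOOOOOOO
OOOOOOOOOOOOOOOO
OOOOOOOOOOOOOOOO
OOOOOOOOOOOOOOOO

Derivation:
Op 1 fold_up: fold axis h@2; visible region now rows[0,2) x cols[0,16) = 2x16
Op 2 fold_down: fold axis h@1; visible region now rows[1,2) x cols[0,16) = 1x16
Op 3 fold_left: fold axis v@8; visible region now rows[1,2) x cols[0,8) = 1x8
Op 4 fold_left: fold axis v@4; visible region now rows[1,2) x cols[0,4) = 1x4
Op 5 fold_left: fold axis v@2; visible region now rows[1,2) x cols[0,2) = 1x2
Op 6 cut(0, 0): punch at orig (1,0); cuts so far [(1, 0)]; region rows[1,2) x cols[0,2) = 1x2
Op 7 cut(0, 1): punch at orig (1,1); cuts so far [(1, 0), (1, 1)]; region rows[1,2) x cols[0,2) = 1x2
Unfold 1 (reflect across v@2): 4 holes -> [(1, 0), (1, 1), (1, 2), (1, 3)]
Unfold 2 (reflect across v@4): 8 holes -> [(1, 0), (1, 1), (1, 2), (1, 3), (1, 4), (1, 5), (1, 6), (1, 7)]
Unfold 3 (reflect across v@8): 16 holes -> [(1, 0), (1, 1), (1, 2), (1, 3), (1, 4), (1, 5), (1, 6), (1, 7), (1, 8), (1, 9), (1, 10), (1, 11), (1, 12), (1, 13), (1, 14), (1, 15)]
Unfold 4 (reflect across h@1): 32 holes -> [(0, 0), (0, 1), (0, 2), (0, 3), (0, 4), (0, 5), (0, 6), (0, 7), (0, 8), (0, 9), (0, 10), (0, 11), (0, 12), (0, 13), (0, 14), (0, 15), (1, 0), (1, 1), (1, 2), (1, 3), (1, 4), (1, 5), (1, 6), (1, 7), (1, 8), (1, 9), (1, 10), (1, 11), (1, 12), (1, 13), (1, 14), (1, 15)]
Unfold 5 (reflect across h@2): 64 holes -> [(0, 0), (0, 1), (0, 2), (0, 3), (0, 4), (0, 5), (0, 6), (0, 7), (0, 8), (0, 9), (0, 10), (0, 11), (0, 12), (0, 13), (0, 14), (0, 15), (1, 0), (1, 1), (1, 2), (1, 3), (1, 4), (1, 5), (1, 6), (1, 7), (1, 8), (1, 9), (1, 10), (1, 11), (1, 12), (1, 13), (1, 14), (1, 15), (2, 0), (2, 1), (2, 2), (2, 3), (2, 4), (2, 5), (2, 6), (2, 7), (2, 8), (2, 9), (2, 10), (2, 11), (2, 12), (2, 13), (2, 14), (2, 15), (3, 0), (3, 1), (3, 2), (3, 3), (3, 4), (3, 5), (3, 6), (3, 7), (3, 8), (3, 9), (3, 10), (3, 11), (3, 12), (3, 13), (3, 14), (3, 15)]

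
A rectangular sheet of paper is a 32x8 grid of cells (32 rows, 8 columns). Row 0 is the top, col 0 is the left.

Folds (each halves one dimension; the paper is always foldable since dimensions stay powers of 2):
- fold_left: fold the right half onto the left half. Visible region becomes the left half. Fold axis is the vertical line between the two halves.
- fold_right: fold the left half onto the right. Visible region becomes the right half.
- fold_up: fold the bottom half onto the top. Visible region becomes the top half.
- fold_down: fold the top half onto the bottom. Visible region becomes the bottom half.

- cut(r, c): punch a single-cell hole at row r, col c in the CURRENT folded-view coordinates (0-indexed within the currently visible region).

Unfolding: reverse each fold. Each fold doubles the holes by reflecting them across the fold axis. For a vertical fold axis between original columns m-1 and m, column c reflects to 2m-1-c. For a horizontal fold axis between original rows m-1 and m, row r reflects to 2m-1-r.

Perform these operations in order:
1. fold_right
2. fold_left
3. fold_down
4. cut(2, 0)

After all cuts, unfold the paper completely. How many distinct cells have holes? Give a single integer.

Answer: 8

Derivation:
Op 1 fold_right: fold axis v@4; visible region now rows[0,32) x cols[4,8) = 32x4
Op 2 fold_left: fold axis v@6; visible region now rows[0,32) x cols[4,6) = 32x2
Op 3 fold_down: fold axis h@16; visible region now rows[16,32) x cols[4,6) = 16x2
Op 4 cut(2, 0): punch at orig (18,4); cuts so far [(18, 4)]; region rows[16,32) x cols[4,6) = 16x2
Unfold 1 (reflect across h@16): 2 holes -> [(13, 4), (18, 4)]
Unfold 2 (reflect across v@6): 4 holes -> [(13, 4), (13, 7), (18, 4), (18, 7)]
Unfold 3 (reflect across v@4): 8 holes -> [(13, 0), (13, 3), (13, 4), (13, 7), (18, 0), (18, 3), (18, 4), (18, 7)]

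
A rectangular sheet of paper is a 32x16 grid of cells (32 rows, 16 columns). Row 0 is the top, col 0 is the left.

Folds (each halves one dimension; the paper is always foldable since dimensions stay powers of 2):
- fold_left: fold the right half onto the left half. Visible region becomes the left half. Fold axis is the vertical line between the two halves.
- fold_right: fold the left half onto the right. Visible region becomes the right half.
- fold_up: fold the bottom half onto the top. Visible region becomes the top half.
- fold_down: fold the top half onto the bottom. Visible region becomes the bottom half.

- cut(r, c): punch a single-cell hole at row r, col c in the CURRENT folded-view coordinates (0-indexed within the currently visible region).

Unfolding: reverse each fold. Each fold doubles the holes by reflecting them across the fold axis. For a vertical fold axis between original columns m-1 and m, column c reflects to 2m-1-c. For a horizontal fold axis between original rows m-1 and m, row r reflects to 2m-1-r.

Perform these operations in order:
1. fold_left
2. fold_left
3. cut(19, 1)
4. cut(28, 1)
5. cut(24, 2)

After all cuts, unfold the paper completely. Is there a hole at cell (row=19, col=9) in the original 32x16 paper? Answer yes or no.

Op 1 fold_left: fold axis v@8; visible region now rows[0,32) x cols[0,8) = 32x8
Op 2 fold_left: fold axis v@4; visible region now rows[0,32) x cols[0,4) = 32x4
Op 3 cut(19, 1): punch at orig (19,1); cuts so far [(19, 1)]; region rows[0,32) x cols[0,4) = 32x4
Op 4 cut(28, 1): punch at orig (28,1); cuts so far [(19, 1), (28, 1)]; region rows[0,32) x cols[0,4) = 32x4
Op 5 cut(24, 2): punch at orig (24,2); cuts so far [(19, 1), (24, 2), (28, 1)]; region rows[0,32) x cols[0,4) = 32x4
Unfold 1 (reflect across v@4): 6 holes -> [(19, 1), (19, 6), (24, 2), (24, 5), (28, 1), (28, 6)]
Unfold 2 (reflect across v@8): 12 holes -> [(19, 1), (19, 6), (19, 9), (19, 14), (24, 2), (24, 5), (24, 10), (24, 13), (28, 1), (28, 6), (28, 9), (28, 14)]
Holes: [(19, 1), (19, 6), (19, 9), (19, 14), (24, 2), (24, 5), (24, 10), (24, 13), (28, 1), (28, 6), (28, 9), (28, 14)]

Answer: yes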